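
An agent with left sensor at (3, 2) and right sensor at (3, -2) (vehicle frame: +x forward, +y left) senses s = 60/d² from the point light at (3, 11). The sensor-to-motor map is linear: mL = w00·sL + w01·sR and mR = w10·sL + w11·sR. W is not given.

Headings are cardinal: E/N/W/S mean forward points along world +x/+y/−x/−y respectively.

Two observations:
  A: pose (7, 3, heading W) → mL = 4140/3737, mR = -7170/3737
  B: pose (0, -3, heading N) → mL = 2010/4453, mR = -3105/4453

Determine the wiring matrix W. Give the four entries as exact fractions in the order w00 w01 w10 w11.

1/2 1/2 -1/2 -1

obs A: pose=(7,3,W) → sL=60/101, sR=60/37, mL=4140/3737, mR=-7170/3737
obs B: pose=(0,-3,N) → sL=30/73, sR=30/61, mL=2010/4453, mR=-3105/4453
sensor matrix S = [[60/101, 60/37], [30/73, 30/61]]; det S = -6228000/16640861
solve [mL_A; mL_B] = S·[w00; w01] and [mR_A; mR_B] = S·[w10; w11]:
  w00 = 1/2, w01 = 1/2, w10 = -1/2, w11 = -1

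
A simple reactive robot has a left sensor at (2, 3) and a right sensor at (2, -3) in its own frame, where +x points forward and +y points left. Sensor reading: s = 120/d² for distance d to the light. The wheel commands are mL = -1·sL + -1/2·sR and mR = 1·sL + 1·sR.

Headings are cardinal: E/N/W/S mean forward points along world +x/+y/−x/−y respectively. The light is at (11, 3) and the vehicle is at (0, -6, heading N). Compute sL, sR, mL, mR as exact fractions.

24/49 120/113 -5652/5537 8592/5537

left sensor world pos  = (-3, -4); dL² = 245
right sensor world pos = (3, -4); dR² = 113
sL = 120/245 = 24/49
sR = 120/113 = 120/113
mL = -1·sL + -1/2·sR = -5652/5537
mR = 1·sL + 1·sR = 8592/5537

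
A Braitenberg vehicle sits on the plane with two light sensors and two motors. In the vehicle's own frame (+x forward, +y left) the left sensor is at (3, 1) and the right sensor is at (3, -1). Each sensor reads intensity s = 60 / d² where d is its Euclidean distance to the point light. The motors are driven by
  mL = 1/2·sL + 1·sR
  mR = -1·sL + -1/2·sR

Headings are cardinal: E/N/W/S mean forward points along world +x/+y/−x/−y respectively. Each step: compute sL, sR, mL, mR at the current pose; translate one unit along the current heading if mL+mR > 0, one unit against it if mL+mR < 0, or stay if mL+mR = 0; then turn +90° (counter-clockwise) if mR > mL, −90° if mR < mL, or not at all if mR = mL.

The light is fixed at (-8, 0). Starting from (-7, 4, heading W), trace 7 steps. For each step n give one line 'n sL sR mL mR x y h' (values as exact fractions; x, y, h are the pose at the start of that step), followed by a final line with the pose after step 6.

n=0: pose=(-7,4,W); sL=60/13, sR=60/29; mL=1650/377, mR=-2130/377; mL+mR=-480/377 → advance -1; mR−mL=-3780/377 → turn -1·90°
n=1: pose=(-6,4,N); sL=6/5, sR=30/29; mL=237/145, mR=-249/145; mL+mR=-12/145 → advance -1; mR−mL=-486/145 → turn -1·90°
n=2: pose=(-6,3,E); sL=60/41, sR=60/29; mL=3330/1189, mR=-2970/1189; mL+mR=360/1189 → advance +1; mR−mL=-6300/1189 → turn -1·90°
n=3: pose=(-5,3,S); sL=15/4, sR=15; mL=135/8, mR=-45/4; mL+mR=45/8 → advance +1; mR−mL=-225/8 → turn -1·90°
n=4: pose=(-5,2,W); sL=60, sR=20/3; mL=110/3, mR=-190/3; mL+mR=-80/3 → advance -1; mR−mL=-100 → turn -1·90°
n=5: pose=(-4,2,N); sL=30/17, sR=6/5; mL=177/85, mR=-201/85; mL+mR=-24/85 → advance -1; mR−mL=-378/85 → turn -1·90°
n=6: pose=(-4,1,E); sL=60/53, sR=60/49; mL=4650/2597, mR=-4530/2597; mL+mR=120/2597 → advance +1; mR−mL=-9180/2597 → turn -1·90°

0 60/13 60/29 1650/377 -2130/377 -7 4 W
1 6/5 30/29 237/145 -249/145 -6 4 N
2 60/41 60/29 3330/1189 -2970/1189 -6 3 E
3 15/4 15 135/8 -45/4 -5 3 S
4 60 20/3 110/3 -190/3 -5 2 W
5 30/17 6/5 177/85 -201/85 -4 2 N
6 60/53 60/49 4650/2597 -4530/2597 -4 1 E
final -3 1 S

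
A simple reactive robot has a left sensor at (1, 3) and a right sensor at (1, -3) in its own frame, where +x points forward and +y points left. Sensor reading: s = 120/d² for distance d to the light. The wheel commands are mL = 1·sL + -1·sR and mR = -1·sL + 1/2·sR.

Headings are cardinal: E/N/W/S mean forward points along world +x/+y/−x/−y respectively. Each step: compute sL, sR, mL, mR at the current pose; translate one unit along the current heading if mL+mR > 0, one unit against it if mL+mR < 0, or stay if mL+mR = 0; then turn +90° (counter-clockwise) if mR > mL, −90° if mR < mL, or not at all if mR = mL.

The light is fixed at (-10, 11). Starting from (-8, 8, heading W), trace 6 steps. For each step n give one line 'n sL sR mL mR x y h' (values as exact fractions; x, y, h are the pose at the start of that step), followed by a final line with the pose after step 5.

n=0: pose=(-8,8,W); sL=120/37, sR=120; mL=-4320/37, mR=2100/37; mL+mR=-60 → advance -1; mR−mL=6420/37 → turn +1·90°
n=1: pose=(-7,8,S); sL=30/13, sR=15/2; mL=-135/26, mR=75/52; mL+mR=-15/4 → advance -1; mR−mL=345/52 → turn +1·90°
n=2: pose=(-7,9,E); sL=120/17, sR=120/41; mL=2880/697, mR=-3900/697; mL+mR=-60/41 → advance -1; mR−mL=-6780/697 → turn -1·90°
n=3: pose=(-8,9,S); sL=60/17, sR=12; mL=-144/17, mR=42/17; mL+mR=-6 → advance -1; mR−mL=186/17 → turn +1·90°
n=4: pose=(-8,10,E); sL=120/13, sR=24/5; mL=288/65, mR=-444/65; mL+mR=-12/5 → advance -1; mR−mL=-732/65 → turn -1·90°
n=5: pose=(-9,10,S); sL=6, sR=15; mL=-9, mR=3/2; mL+mR=-15/2 → advance -1; mR−mL=21/2 → turn +1·90°

0 120/37 120 -4320/37 2100/37 -8 8 W
1 30/13 15/2 -135/26 75/52 -7 8 S
2 120/17 120/41 2880/697 -3900/697 -7 9 E
3 60/17 12 -144/17 42/17 -8 9 S
4 120/13 24/5 288/65 -444/65 -8 10 E
5 6 15 -9 3/2 -9 10 S
final -9 11 E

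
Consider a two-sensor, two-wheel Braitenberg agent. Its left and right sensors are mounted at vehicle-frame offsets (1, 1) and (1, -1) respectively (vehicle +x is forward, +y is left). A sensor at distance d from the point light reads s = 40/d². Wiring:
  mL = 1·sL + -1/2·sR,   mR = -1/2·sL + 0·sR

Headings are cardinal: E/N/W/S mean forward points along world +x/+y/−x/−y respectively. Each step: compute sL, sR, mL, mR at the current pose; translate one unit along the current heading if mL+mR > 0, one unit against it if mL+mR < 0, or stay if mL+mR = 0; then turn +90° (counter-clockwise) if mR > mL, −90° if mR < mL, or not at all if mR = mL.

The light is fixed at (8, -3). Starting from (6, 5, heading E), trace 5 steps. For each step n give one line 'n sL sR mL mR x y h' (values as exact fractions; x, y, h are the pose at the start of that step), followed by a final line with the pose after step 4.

n=0: pose=(6,5,E); sL=20/41, sR=4/5; mL=18/205, mR=-10/41; mL+mR=-32/205 → advance -1; mR−mL=-68/205 → turn -1·90°
n=1: pose=(5,5,S); sL=40/53, sR=8/13; mL=308/689, mR=-20/53; mL+mR=48/689 → advance +1; mR−mL=-568/689 → turn -1·90°
n=2: pose=(5,4,W); sL=10/13, sR=1/2; mL=27/52, mR=-5/13; mL+mR=7/52 → advance +1; mR−mL=-47/52 → turn -1·90°
n=3: pose=(4,4,N); sL=40/89, sR=40/73; mL=1140/6497, mR=-20/89; mL+mR=-320/6497 → advance -1; mR−mL=-2600/6497 → turn -1·90°
n=4: pose=(4,3,E); sL=20/29, sR=20/17; mL=50/493, mR=-10/29; mL+mR=-120/493 → advance -1; mR−mL=-220/493 → turn -1·90°

0 20/41 4/5 18/205 -10/41 6 5 E
1 40/53 8/13 308/689 -20/53 5 5 S
2 10/13 1/2 27/52 -5/13 5 4 W
3 40/89 40/73 1140/6497 -20/89 4 4 N
4 20/29 20/17 50/493 -10/29 4 3 E
final 3 3 S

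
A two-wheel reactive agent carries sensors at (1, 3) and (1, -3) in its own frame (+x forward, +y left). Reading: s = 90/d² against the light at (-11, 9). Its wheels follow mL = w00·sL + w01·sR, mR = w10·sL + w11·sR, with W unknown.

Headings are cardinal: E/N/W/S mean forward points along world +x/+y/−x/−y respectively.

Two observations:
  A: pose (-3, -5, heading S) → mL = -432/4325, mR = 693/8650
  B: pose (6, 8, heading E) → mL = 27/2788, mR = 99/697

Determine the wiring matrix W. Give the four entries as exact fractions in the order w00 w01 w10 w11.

obs A: pose=(-3,-5,S) → sL=45/173, sR=9/25, mL=-432/4325, mR=693/8650
obs B: pose=(6,8,E) → sL=45/164, sR=9/34, mL=27/2788, mR=99/697
sensor matrix S = [[45/173, 9/25], [45/164, 9/34]]; det S = -72171/2411620
solve [mL_A; mL_B] = S·[w00; w01] and [mR_A; mR_B] = S·[w10; w11]:
  w00 = 1, w01 = -1, w10 = 1, w11 = -1/2

1 -1 1 -1/2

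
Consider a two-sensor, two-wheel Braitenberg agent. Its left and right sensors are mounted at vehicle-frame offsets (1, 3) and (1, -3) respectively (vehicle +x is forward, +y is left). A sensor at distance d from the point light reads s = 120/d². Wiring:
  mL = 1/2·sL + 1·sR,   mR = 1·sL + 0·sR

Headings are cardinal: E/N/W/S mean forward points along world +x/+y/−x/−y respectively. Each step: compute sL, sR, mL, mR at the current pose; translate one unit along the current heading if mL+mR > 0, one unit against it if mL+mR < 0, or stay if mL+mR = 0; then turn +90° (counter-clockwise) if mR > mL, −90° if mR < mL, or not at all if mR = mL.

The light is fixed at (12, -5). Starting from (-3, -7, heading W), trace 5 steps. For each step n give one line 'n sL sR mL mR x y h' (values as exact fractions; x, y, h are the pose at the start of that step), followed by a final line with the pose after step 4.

0 120/281 120/257 49140/72217 120/281 -3 -7 W
1 60/181 12/17 2682/3077 60/181 -4 -7 N
2 120/229 120/241 41940/55189 120/229 -4 -6 E
3 30/37 15/41 1170/1517 30/37 -3 -6 S
4 120/197 120/221 36900/43537 120/197 -3 -7 E
final -2 -7 S

n=0: pose=(-3,-7,W); sL=120/281, sR=120/257; mL=49140/72217, mR=120/281; mL+mR=79980/72217 → advance +1; mR−mL=-18300/72217 → turn -1·90°
n=1: pose=(-4,-7,N); sL=60/181, sR=12/17; mL=2682/3077, mR=60/181; mL+mR=3702/3077 → advance +1; mR−mL=-1662/3077 → turn -1·90°
n=2: pose=(-4,-6,E); sL=120/229, sR=120/241; mL=41940/55189, mR=120/229; mL+mR=70860/55189 → advance +1; mR−mL=-13020/55189 → turn -1·90°
n=3: pose=(-3,-6,S); sL=30/37, sR=15/41; mL=1170/1517, mR=30/37; mL+mR=2400/1517 → advance +1; mR−mL=60/1517 → turn +1·90°
n=4: pose=(-3,-7,E); sL=120/197, sR=120/221; mL=36900/43537, mR=120/197; mL+mR=63420/43537 → advance +1; mR−mL=-10380/43537 → turn -1·90°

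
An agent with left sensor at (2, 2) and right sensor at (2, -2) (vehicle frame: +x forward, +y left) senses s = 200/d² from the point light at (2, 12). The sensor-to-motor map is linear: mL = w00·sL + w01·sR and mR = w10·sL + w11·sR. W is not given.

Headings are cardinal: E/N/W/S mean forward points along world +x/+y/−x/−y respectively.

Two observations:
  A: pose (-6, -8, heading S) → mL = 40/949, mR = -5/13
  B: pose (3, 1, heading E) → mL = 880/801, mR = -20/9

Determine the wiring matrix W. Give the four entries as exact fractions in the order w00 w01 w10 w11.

1 -1 -1 0

obs A: pose=(-6,-8,S) → sL=5/13, sR=25/73, mL=40/949, mR=-5/13
obs B: pose=(3,1,E) → sL=20/9, sR=100/89, mL=880/801, mR=-20/9
sensor matrix S = [[5/13, 25/73], [20/9, 100/89]]; det S = -250000/760149
solve [mL_A; mL_B] = S·[w00; w01] and [mR_A; mR_B] = S·[w10; w11]:
  w00 = 1, w01 = -1, w10 = -1, w11 = 0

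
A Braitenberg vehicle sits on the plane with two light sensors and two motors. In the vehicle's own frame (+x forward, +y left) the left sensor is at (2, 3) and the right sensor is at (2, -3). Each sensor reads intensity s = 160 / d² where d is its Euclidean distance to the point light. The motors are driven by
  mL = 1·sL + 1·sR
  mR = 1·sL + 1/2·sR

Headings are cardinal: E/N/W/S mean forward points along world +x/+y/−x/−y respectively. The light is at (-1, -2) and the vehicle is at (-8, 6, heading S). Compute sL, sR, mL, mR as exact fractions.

left sensor world pos  = (-5, 4); dL² = 52
right sensor world pos = (-11, 4); dR² = 136
sL = 160/52 = 40/13
sR = 160/136 = 20/17
mL = 1·sL + 1·sR = 940/221
mR = 1·sL + 1/2·sR = 810/221

40/13 20/17 940/221 810/221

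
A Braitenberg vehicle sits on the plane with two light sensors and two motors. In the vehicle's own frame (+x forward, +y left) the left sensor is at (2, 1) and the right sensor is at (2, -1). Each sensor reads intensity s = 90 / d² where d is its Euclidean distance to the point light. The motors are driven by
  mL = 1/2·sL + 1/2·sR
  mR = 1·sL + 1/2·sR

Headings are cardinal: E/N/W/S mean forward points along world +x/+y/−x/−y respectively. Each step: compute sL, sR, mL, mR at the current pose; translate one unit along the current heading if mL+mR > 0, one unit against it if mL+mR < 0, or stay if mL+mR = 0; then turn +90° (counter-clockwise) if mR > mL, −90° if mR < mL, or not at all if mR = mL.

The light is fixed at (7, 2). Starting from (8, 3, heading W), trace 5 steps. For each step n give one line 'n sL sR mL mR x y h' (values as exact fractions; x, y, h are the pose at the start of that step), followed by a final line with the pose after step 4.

0 90 18 54 99 8 3 W
1 45 45 45 135/2 7 3 S
2 18 18 18 27 7 2 E
3 45/2 45/4 135/8 225/8 8 2 N
4 90 18 54 99 8 3 W
final 7 3 S

n=0: pose=(8,3,W); sL=90, sR=18; mL=54, mR=99; mL+mR=153 → advance +1; mR−mL=45 → turn +1·90°
n=1: pose=(7,3,S); sL=45, sR=45; mL=45, mR=135/2; mL+mR=225/2 → advance +1; mR−mL=45/2 → turn +1·90°
n=2: pose=(7,2,E); sL=18, sR=18; mL=18, mR=27; mL+mR=45 → advance +1; mR−mL=9 → turn +1·90°
n=3: pose=(8,2,N); sL=45/2, sR=45/4; mL=135/8, mR=225/8; mL+mR=45 → advance +1; mR−mL=45/4 → turn +1·90°
n=4: pose=(8,3,W); sL=90, sR=18; mL=54, mR=99; mL+mR=153 → advance +1; mR−mL=45 → turn +1·90°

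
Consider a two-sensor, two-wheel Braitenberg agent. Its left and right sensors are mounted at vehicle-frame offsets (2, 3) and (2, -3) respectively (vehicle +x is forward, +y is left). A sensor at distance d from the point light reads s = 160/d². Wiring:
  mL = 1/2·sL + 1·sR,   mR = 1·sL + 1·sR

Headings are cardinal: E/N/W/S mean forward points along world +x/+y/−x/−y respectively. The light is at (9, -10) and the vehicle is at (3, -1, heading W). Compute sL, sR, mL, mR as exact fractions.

left sensor world pos  = (1, -4); dL² = 100
right sensor world pos = (1, 2); dR² = 208
sL = 160/100 = 8/5
sR = 160/208 = 10/13
mL = 1/2·sL + 1·sR = 102/65
mR = 1·sL + 1·sR = 154/65

8/5 10/13 102/65 154/65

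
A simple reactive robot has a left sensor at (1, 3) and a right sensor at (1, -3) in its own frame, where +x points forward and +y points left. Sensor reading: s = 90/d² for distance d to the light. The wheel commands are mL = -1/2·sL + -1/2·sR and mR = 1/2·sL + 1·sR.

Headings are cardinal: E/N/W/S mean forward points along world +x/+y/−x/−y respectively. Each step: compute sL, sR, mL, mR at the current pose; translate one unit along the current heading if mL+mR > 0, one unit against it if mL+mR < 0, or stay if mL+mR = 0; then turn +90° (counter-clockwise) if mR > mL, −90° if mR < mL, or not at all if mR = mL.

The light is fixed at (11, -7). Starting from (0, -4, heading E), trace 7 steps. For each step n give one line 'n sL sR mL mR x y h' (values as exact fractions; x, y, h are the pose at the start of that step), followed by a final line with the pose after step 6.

n=0: pose=(0,-4,E); sL=45/68, sR=9/10; mL=-531/680, mR=837/680; mL+mR=9/20 → advance +1; mR−mL=171/85 → turn +1·90°
n=1: pose=(1,-4,N); sL=18/37, sR=18/13; mL=-450/481, mR=783/481; mL+mR=9/13 → advance +1; mR−mL=1233/481 → turn +1·90°
n=2: pose=(1,-3,W); sL=45/61, sR=9/17; mL=-657/1037, mR=1863/2074; mL+mR=9/34 → advance +1; mR−mL=3177/2074 → turn +1·90°
n=3: pose=(0,-3,S); sL=90/73, sR=18/41; mL=-2502/2993, mR=3159/2993; mL+mR=9/41 → advance +1; mR−mL=5661/2993 → turn +1·90°
n=4: pose=(0,-4,E); sL=45/68, sR=9/10; mL=-531/680, mR=837/680; mL+mR=9/20 → advance +1; mR−mL=171/85 → turn +1·90°
n=5: pose=(1,-4,N); sL=18/37, sR=18/13; mL=-450/481, mR=783/481; mL+mR=9/13 → advance +1; mR−mL=1233/481 → turn +1·90°
n=6: pose=(1,-3,W); sL=45/61, sR=9/17; mL=-657/1037, mR=1863/2074; mL+mR=9/34 → advance +1; mR−mL=3177/2074 → turn +1·90°

0 45/68 9/10 -531/680 837/680 0 -4 E
1 18/37 18/13 -450/481 783/481 1 -4 N
2 45/61 9/17 -657/1037 1863/2074 1 -3 W
3 90/73 18/41 -2502/2993 3159/2993 0 -3 S
4 45/68 9/10 -531/680 837/680 0 -4 E
5 18/37 18/13 -450/481 783/481 1 -4 N
6 45/61 9/17 -657/1037 1863/2074 1 -3 W
final 0 -3 S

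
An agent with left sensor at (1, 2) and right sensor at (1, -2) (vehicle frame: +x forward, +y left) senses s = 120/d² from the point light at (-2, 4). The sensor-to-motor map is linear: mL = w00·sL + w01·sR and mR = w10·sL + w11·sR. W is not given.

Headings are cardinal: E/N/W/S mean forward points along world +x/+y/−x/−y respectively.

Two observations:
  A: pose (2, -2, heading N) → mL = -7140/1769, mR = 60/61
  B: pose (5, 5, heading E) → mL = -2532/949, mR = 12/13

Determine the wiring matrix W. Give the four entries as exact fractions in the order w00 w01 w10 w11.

obs A: pose=(2,-2,N) → sL=120/29, sR=120/61, mL=-7140/1769, mR=60/61
obs B: pose=(5,5,E) → sL=120/73, sR=24/13, mL=-2532/949, mR=12/13
sensor matrix S = [[120/29, 120/61], [120/73, 24/13]]; det S = 7395840/1678781
solve [mL_A; mL_B] = S·[w00; w01] and [mR_A; mR_B] = S·[w10; w11]:
  w00 = -1/2, w01 = -1, w10 = 0, w11 = 1/2

-1/2 -1 0 1/2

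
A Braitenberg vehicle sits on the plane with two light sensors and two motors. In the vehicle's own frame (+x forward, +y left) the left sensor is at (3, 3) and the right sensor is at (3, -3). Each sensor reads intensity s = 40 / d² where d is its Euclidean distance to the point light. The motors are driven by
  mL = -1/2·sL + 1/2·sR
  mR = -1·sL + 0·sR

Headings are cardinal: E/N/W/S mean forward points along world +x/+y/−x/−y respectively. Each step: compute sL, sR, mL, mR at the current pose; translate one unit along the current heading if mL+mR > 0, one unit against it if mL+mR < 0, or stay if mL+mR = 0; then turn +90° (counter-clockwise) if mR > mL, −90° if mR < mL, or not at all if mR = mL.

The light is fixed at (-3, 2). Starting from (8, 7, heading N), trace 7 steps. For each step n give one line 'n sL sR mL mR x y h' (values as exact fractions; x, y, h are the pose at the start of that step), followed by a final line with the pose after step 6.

0 5/16 2/13 -33/416 -5/16 8 7 N
1 8/49 40/197 192/9653 -8/49 8 6 E
2 4/17 4/5 24/85 -4/17 7 6 S
3 40/49 8/17 -144/833 -40/49 7 5 W
4 2/5 5/29 -33/290 -2/5 8 5 N
5 40/221 40/197 480/43537 -40/221 8 4 E
6 4/17 4/5 24/85 -4/17 7 4 S
final 7 3 W

n=0: pose=(8,7,N); sL=5/16, sR=2/13; mL=-33/416, mR=-5/16; mL+mR=-163/416 → advance -1; mR−mL=-97/416 → turn -1·90°
n=1: pose=(8,6,E); sL=8/49, sR=40/197; mL=192/9653, mR=-8/49; mL+mR=-1384/9653 → advance -1; mR−mL=-1768/9653 → turn -1·90°
n=2: pose=(7,6,S); sL=4/17, sR=4/5; mL=24/85, mR=-4/17; mL+mR=4/85 → advance +1; mR−mL=-44/85 → turn -1·90°
n=3: pose=(7,5,W); sL=40/49, sR=8/17; mL=-144/833, mR=-40/49; mL+mR=-824/833 → advance -1; mR−mL=-536/833 → turn -1·90°
n=4: pose=(8,5,N); sL=2/5, sR=5/29; mL=-33/290, mR=-2/5; mL+mR=-149/290 → advance -1; mR−mL=-83/290 → turn -1·90°
n=5: pose=(8,4,E); sL=40/221, sR=40/197; mL=480/43537, mR=-40/221; mL+mR=-7400/43537 → advance -1; mR−mL=-8360/43537 → turn -1·90°
n=6: pose=(7,4,S); sL=4/17, sR=4/5; mL=24/85, mR=-4/17; mL+mR=4/85 → advance +1; mR−mL=-44/85 → turn -1·90°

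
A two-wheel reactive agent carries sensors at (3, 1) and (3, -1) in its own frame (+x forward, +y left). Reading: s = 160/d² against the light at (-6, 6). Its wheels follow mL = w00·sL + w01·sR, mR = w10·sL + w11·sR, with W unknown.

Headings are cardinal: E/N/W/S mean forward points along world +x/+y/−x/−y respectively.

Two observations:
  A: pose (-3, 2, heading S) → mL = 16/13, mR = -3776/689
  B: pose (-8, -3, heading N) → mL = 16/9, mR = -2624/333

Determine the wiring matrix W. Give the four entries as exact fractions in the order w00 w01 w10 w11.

1/2 0 -1 -1

obs A: pose=(-3,2,S) → sL=32/13, sR=160/53, mL=16/13, mR=-3776/689
obs B: pose=(-8,-3,N) → sL=32/9, sR=160/37, mL=16/9, mR=-2624/333
sensor matrix S = [[32/13, 160/53], [32/9, 160/37]]; det S = -20480/229437
solve [mL_A; mL_B] = S·[w00; w01] and [mR_A; mR_B] = S·[w10; w11]:
  w00 = 1/2, w01 = 0, w10 = -1, w11 = -1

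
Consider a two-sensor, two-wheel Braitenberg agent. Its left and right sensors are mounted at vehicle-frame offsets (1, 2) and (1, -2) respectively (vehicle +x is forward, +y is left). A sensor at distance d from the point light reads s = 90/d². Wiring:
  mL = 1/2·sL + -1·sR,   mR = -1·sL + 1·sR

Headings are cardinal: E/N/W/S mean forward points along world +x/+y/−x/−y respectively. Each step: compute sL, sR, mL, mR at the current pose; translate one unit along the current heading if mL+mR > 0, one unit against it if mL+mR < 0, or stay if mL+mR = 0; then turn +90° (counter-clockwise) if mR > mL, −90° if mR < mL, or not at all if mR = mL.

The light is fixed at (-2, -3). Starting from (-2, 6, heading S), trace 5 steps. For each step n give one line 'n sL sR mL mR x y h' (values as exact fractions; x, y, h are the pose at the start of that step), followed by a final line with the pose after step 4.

n=0: pose=(-2,6,S); sL=45/34, sR=45/34; mL=-45/68, mR=0; mL+mR=-45/68 → advance -1; mR−mL=45/68 → turn +1·90°
n=1: pose=(-2,7,E); sL=18/29, sR=18/13; mL=-405/377, mR=288/377; mL+mR=-9/29 → advance -1; mR−mL=693/377 → turn +1·90°
n=2: pose=(-3,7,N); sL=9/13, sR=45/61; mL=-621/1586, mR=36/793; mL+mR=-9/26 → advance -1; mR−mL=693/1586 → turn +1·90°
n=3: pose=(-3,6,W); sL=90/53, sR=18/25; mL=171/1325, mR=-1296/1325; mL+mR=-45/53 → advance -1; mR−mL=-1467/1325 → turn -1·90°
n=4: pose=(-2,6,N); sL=45/52, sR=45/52; mL=-45/104, mR=0; mL+mR=-45/104 → advance -1; mR−mL=45/104 → turn +1·90°

0 45/34 45/34 -45/68 0 -2 6 S
1 18/29 18/13 -405/377 288/377 -2 7 E
2 9/13 45/61 -621/1586 36/793 -3 7 N
3 90/53 18/25 171/1325 -1296/1325 -3 6 W
4 45/52 45/52 -45/104 0 -2 6 N
final -2 5 W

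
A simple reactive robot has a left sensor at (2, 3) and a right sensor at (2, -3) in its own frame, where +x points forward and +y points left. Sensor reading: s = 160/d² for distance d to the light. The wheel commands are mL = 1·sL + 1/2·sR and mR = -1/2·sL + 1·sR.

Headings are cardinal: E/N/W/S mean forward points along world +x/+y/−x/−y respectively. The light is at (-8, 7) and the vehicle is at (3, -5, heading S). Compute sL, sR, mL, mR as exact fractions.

20/49 8/13 456/637 262/637

left sensor world pos  = (6, -7); dL² = 392
right sensor world pos = (0, -7); dR² = 260
sL = 160/392 = 20/49
sR = 160/260 = 8/13
mL = 1·sL + 1/2·sR = 456/637
mR = -1/2·sL + 1·sR = 262/637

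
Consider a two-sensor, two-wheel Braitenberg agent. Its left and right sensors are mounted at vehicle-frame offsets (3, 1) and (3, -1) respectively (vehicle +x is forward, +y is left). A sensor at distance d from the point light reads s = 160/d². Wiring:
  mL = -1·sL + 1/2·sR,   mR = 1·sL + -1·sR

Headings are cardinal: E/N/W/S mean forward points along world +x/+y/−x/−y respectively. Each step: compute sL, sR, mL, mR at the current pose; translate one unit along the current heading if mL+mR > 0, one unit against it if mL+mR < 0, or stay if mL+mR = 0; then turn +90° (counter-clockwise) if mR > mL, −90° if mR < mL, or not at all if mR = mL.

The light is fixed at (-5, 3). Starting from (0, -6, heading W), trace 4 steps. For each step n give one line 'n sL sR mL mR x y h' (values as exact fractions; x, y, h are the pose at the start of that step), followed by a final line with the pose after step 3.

0 20/13 40/17 -80/221 -180/221 0 -6 W
1 160/61 32/17 -1744/1037 768/1037 1 -6 N
2 16/13 16/9 -40/117 -64/117 1 -7 W
3 32/17 160/113 -2256/1921 896/1921 2 -7 N
final 2 -8 W

n=0: pose=(0,-6,W); sL=20/13, sR=40/17; mL=-80/221, mR=-180/221; mL+mR=-20/17 → advance -1; mR−mL=-100/221 → turn -1·90°
n=1: pose=(1,-6,N); sL=160/61, sR=32/17; mL=-1744/1037, mR=768/1037; mL+mR=-16/17 → advance -1; mR−mL=2512/1037 → turn +1·90°
n=2: pose=(1,-7,W); sL=16/13, sR=16/9; mL=-40/117, mR=-64/117; mL+mR=-8/9 → advance -1; mR−mL=-8/39 → turn -1·90°
n=3: pose=(2,-7,N); sL=32/17, sR=160/113; mL=-2256/1921, mR=896/1921; mL+mR=-80/113 → advance -1; mR−mL=3152/1921 → turn +1·90°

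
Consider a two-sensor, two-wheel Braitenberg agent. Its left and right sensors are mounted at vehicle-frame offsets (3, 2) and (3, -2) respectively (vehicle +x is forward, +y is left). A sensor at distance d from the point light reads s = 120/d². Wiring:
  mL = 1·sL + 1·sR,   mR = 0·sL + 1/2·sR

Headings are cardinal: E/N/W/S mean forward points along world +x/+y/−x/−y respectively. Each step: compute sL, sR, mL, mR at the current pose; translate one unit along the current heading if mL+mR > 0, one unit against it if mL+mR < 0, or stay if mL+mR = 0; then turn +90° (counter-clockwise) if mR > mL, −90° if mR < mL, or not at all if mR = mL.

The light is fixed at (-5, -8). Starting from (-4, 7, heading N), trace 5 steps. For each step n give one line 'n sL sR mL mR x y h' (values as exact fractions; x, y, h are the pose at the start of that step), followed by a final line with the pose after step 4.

n=0: pose=(-4,7,N); sL=24/65, sR=40/111; mL=5264/7215, mR=20/111; mL+mR=2188/2405 → advance +1; mR−mL=-3964/7215 → turn -1·90°
n=1: pose=(-4,8,E); sL=6/17, sR=30/53; mL=828/901, mR=15/53; mL+mR=1083/901 → advance +1; mR−mL=-573/901 → turn -1·90°
n=2: pose=(-3,8,S); sL=24/37, sR=120/169; mL=8496/6253, mR=60/169; mL+mR=10716/6253 → advance +1; mR−mL=-6276/6253 → turn -1·90°
n=3: pose=(-3,7,W); sL=12/17, sR=12/29; mL=552/493, mR=6/29; mL+mR=654/493 → advance +1; mR−mL=-450/493 → turn -1·90°
n=4: pose=(-4,7,N); sL=24/65, sR=40/111; mL=5264/7215, mR=20/111; mL+mR=2188/2405 → advance +1; mR−mL=-3964/7215 → turn -1·90°

0 24/65 40/111 5264/7215 20/111 -4 7 N
1 6/17 30/53 828/901 15/53 -4 8 E
2 24/37 120/169 8496/6253 60/169 -3 8 S
3 12/17 12/29 552/493 6/29 -3 7 W
4 24/65 40/111 5264/7215 20/111 -4 7 N
final -4 8 E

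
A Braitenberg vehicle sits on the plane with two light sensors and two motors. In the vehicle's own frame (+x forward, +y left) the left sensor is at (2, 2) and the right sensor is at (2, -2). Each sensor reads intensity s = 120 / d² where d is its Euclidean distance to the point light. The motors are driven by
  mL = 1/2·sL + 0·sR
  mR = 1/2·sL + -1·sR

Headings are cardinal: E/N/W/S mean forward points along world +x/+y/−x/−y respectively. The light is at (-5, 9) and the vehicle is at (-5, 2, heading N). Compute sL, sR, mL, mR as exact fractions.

left sensor world pos  = (-7, 4); dL² = 29
right sensor world pos = (-3, 4); dR² = 29
sL = 120/29 = 120/29
sR = 120/29 = 120/29
mL = 1/2·sL + 0·sR = 60/29
mR = 1/2·sL + -1·sR = -60/29

120/29 120/29 60/29 -60/29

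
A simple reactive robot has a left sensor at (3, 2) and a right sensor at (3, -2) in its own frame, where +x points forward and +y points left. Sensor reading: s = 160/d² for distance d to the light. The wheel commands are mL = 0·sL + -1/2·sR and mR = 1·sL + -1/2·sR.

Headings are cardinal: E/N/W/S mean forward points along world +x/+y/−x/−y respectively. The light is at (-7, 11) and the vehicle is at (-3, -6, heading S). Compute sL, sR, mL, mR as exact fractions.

40/109 40/101 -20/101 1860/11009

left sensor world pos  = (-1, -9); dL² = 436
right sensor world pos = (-5, -9); dR² = 404
sL = 160/436 = 40/109
sR = 160/404 = 40/101
mL = 0·sL + -1/2·sR = -20/101
mR = 1·sL + -1/2·sR = 1860/11009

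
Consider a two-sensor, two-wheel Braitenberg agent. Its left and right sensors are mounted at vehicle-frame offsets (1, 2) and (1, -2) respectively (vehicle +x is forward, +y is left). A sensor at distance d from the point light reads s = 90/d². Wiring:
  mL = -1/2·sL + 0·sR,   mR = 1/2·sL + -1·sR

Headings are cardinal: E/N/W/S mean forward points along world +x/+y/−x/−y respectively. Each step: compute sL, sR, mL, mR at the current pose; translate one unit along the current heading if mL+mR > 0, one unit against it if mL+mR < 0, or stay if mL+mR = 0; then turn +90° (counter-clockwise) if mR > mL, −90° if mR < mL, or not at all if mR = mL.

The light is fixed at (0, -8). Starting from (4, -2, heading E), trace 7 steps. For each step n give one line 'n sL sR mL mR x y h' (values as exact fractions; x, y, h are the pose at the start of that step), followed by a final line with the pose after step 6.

0 90/89 90/41 -45/89 -6165/3649 4 -2 E
1 9/5 45/13 -9/10 -333/130 3 -2 S
2 90/29 18/17 -45/29 243/493 3 -1 W
3 5/4 9/4 -5/8 -13/8 4 -1 S
4 2 90/109 -1 19/109 4 0 W
5 45/49 45/29 -45/98 -3105/2842 5 0 S
6 18/13 90/137 -9/13 63/1781 5 1 W
final 6 1 S

n=0: pose=(4,-2,E); sL=90/89, sR=90/41; mL=-45/89, mR=-6165/3649; mL+mR=-90/41 → advance -1; mR−mL=-4320/3649 → turn -1·90°
n=1: pose=(3,-2,S); sL=9/5, sR=45/13; mL=-9/10, mR=-333/130; mL+mR=-45/13 → advance -1; mR−mL=-108/65 → turn -1·90°
n=2: pose=(3,-1,W); sL=90/29, sR=18/17; mL=-45/29, mR=243/493; mL+mR=-18/17 → advance -1; mR−mL=1008/493 → turn +1·90°
n=3: pose=(4,-1,S); sL=5/4, sR=9/4; mL=-5/8, mR=-13/8; mL+mR=-9/4 → advance -1; mR−mL=-1 → turn -1·90°
n=4: pose=(4,0,W); sL=2, sR=90/109; mL=-1, mR=19/109; mL+mR=-90/109 → advance -1; mR−mL=128/109 → turn +1·90°
n=5: pose=(5,0,S); sL=45/49, sR=45/29; mL=-45/98, mR=-3105/2842; mL+mR=-45/29 → advance -1; mR−mL=-900/1421 → turn -1·90°
n=6: pose=(5,1,W); sL=18/13, sR=90/137; mL=-9/13, mR=63/1781; mL+mR=-90/137 → advance -1; mR−mL=1296/1781 → turn +1·90°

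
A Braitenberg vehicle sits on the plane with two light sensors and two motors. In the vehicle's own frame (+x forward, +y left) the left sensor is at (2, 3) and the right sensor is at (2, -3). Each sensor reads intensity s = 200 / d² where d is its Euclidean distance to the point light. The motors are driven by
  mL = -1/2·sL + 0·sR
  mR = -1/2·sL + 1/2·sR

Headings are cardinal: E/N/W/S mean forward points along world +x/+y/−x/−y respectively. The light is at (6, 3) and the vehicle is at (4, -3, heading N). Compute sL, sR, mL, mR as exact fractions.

left sensor world pos  = (1, -1); dL² = 41
right sensor world pos = (7, -1); dR² = 17
sL = 200/41 = 200/41
sR = 200/17 = 200/17
mL = -1/2·sL + 0·sR = -100/41
mR = -1/2·sL + 1/2·sR = 2400/697

200/41 200/17 -100/41 2400/697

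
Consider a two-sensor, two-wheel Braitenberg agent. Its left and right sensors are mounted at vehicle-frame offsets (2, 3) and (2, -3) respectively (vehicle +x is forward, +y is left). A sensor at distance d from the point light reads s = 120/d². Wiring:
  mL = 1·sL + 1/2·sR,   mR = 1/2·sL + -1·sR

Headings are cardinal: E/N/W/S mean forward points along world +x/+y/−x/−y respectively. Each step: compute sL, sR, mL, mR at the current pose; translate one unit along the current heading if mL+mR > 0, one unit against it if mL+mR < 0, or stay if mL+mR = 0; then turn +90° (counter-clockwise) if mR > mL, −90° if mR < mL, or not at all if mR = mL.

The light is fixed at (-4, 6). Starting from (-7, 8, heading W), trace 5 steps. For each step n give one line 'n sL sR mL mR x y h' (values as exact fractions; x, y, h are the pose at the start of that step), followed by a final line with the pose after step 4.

0 60/13 12/5 378/65 -6/65 -7 8 W
1 24/13 120/17 1188/221 -1356/221 -8 8 N
2 6 15 27/2 -12 -8 7 E
3 120 120/37 4500/37 2100/37 -7 7 S
4 60/17 60/17 90/17 -30/17 -7 6 W
final -8 6 N

n=0: pose=(-7,8,W); sL=60/13, sR=12/5; mL=378/65, mR=-6/65; mL+mR=372/65 → advance +1; mR−mL=-384/65 → turn -1·90°
n=1: pose=(-8,8,N); sL=24/13, sR=120/17; mL=1188/221, mR=-1356/221; mL+mR=-168/221 → advance -1; mR−mL=-2544/221 → turn -1·90°
n=2: pose=(-8,7,E); sL=6, sR=15; mL=27/2, mR=-12; mL+mR=3/2 → advance +1; mR−mL=-51/2 → turn -1·90°
n=3: pose=(-7,7,S); sL=120, sR=120/37; mL=4500/37, mR=2100/37; mL+mR=6600/37 → advance +1; mR−mL=-2400/37 → turn -1·90°
n=4: pose=(-7,6,W); sL=60/17, sR=60/17; mL=90/17, mR=-30/17; mL+mR=60/17 → advance +1; mR−mL=-120/17 → turn -1·90°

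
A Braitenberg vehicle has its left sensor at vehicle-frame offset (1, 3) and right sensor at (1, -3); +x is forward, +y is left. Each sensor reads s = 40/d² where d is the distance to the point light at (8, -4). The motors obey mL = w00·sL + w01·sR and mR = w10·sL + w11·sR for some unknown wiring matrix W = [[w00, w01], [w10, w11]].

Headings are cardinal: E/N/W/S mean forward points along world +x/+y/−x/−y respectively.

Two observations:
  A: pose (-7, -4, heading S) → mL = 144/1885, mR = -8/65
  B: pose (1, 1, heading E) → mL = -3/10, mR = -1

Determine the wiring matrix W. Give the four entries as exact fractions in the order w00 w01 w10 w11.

1/2 -1/2 0 -1

obs A: pose=(-7,-4,S) → sL=8/29, sR=8/65, mL=144/1885, mR=-8/65
obs B: pose=(1,1,E) → sL=2/5, sR=1, mL=-3/10, mR=-1
sensor matrix S = [[8/29, 8/65], [2/5, 1]]; det S = 2136/9425
solve [mL_A; mL_B] = S·[w00; w01] and [mR_A; mR_B] = S·[w10; w11]:
  w00 = 1/2, w01 = -1/2, w10 = 0, w11 = -1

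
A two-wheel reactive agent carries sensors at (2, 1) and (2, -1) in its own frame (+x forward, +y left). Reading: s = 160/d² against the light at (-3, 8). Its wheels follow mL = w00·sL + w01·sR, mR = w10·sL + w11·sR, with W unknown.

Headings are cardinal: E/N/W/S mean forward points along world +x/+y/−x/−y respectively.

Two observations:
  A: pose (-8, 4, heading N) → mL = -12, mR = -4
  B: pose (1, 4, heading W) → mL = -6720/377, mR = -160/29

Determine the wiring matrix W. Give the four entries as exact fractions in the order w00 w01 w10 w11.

-1 -1 -1 0

obs A: pose=(-8,4,N) → sL=4, sR=8, mL=-12, mR=-4
obs B: pose=(1,4,W) → sL=160/29, sR=160/13, mL=-6720/377, mR=-160/29
sensor matrix S = [[4, 8], [160/29, 160/13]]; det S = 1920/377
solve [mL_A; mL_B] = S·[w00; w01] and [mR_A; mR_B] = S·[w10; w11]:
  w00 = -1, w01 = -1, w10 = -1, w11 = 0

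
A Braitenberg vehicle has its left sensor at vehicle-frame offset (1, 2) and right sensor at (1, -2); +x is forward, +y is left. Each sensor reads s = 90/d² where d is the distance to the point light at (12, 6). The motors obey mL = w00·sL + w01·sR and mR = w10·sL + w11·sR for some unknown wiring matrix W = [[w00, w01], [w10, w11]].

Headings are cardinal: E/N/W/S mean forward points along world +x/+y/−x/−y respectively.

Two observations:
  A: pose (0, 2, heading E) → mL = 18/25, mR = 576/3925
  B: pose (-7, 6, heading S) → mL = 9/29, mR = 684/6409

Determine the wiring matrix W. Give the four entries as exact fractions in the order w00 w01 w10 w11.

obs A: pose=(0,2,E) → sL=18/25, sR=90/157, mL=18/25, mR=576/3925
obs B: pose=(-7,6,S) → sL=9/29, sR=45/221, mL=9/29, mR=684/6409
sensor matrix S = [[18/25, 90/157], [9/29, 45/221]]; det S = -157464/5031065
solve [mL_A; mL_B] = S·[w00; w01] and [mR_A; mR_B] = S·[w10; w11]:
  w00 = 1, w01 = 0, w10 = 1, w11 = -1

1 0 1 -1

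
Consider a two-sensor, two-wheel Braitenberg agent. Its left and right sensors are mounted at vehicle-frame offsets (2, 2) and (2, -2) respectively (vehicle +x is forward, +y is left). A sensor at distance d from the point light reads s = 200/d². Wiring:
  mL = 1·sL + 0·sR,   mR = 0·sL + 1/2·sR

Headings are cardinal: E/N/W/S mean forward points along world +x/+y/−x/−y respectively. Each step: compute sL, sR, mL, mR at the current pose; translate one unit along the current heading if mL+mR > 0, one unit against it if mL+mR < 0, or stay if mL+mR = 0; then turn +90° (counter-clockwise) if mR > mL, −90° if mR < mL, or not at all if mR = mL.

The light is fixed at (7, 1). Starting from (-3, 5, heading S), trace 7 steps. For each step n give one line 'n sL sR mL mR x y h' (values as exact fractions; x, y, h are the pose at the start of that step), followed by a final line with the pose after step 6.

n=0: pose=(-3,5,S); sL=50/17, sR=50/37; mL=50/17, mR=25/37; mL+mR=2275/629 → advance +1; mR−mL=-1425/629 → turn -1·90°
n=1: pose=(-3,4,W); sL=40/29, sR=200/169; mL=40/29, mR=100/169; mL+mR=9660/4901 → advance +1; mR−mL=-3860/4901 → turn -1·90°
n=2: pose=(-4,4,N); sL=100/97, sR=100/53; mL=100/97, mR=50/53; mL+mR=10150/5141 → advance +1; mR−mL=-450/5141 → turn -1·90°
n=3: pose=(-4,5,E); sL=200/117, sR=40/17; mL=200/117, mR=20/17; mL+mR=5740/1989 → advance +1; mR−mL=-1060/1989 → turn -1·90°
n=4: pose=(-3,5,S); sL=50/17, sR=50/37; mL=50/17, mR=25/37; mL+mR=2275/629 → advance +1; mR−mL=-1425/629 → turn -1·90°
n=5: pose=(-3,4,W); sL=40/29, sR=200/169; mL=40/29, mR=100/169; mL+mR=9660/4901 → advance +1; mR−mL=-3860/4901 → turn -1·90°
n=6: pose=(-4,4,N); sL=100/97, sR=100/53; mL=100/97, mR=50/53; mL+mR=10150/5141 → advance +1; mR−mL=-450/5141 → turn -1·90°

0 50/17 50/37 50/17 25/37 -3 5 S
1 40/29 200/169 40/29 100/169 -3 4 W
2 100/97 100/53 100/97 50/53 -4 4 N
3 200/117 40/17 200/117 20/17 -4 5 E
4 50/17 50/37 50/17 25/37 -3 5 S
5 40/29 200/169 40/29 100/169 -3 4 W
6 100/97 100/53 100/97 50/53 -4 4 N
final -4 5 E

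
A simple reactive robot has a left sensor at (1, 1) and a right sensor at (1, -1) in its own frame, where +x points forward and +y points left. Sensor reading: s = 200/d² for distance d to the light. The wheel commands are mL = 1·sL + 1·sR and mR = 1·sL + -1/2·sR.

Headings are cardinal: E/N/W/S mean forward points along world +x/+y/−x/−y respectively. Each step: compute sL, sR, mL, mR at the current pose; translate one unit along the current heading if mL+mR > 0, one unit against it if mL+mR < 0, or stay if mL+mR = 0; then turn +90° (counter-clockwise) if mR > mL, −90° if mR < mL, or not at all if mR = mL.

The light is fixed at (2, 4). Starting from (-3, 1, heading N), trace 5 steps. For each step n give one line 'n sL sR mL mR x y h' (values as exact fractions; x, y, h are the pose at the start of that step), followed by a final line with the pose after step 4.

n=0: pose=(-3,1,N); sL=5, sR=10; mL=15, mR=0; mL+mR=15 → advance +1; mR−mL=-15 → turn -1·90°
n=1: pose=(-3,2,E); sL=200/17, sR=8; mL=336/17, mR=132/17; mL+mR=468/17 → advance +1; mR−mL=-12 → turn -1·90°
n=2: pose=(-2,2,S); sL=100/9, sR=100/17; mL=2600/153, mR=1250/153; mL+mR=3850/153 → advance +1; mR−mL=-150/17 → turn -1·90°
n=3: pose=(-2,1,W); sL=200/41, sR=200/29; mL=14000/1189, mR=1700/1189; mL+mR=15700/1189 → advance +1; mR−mL=-300/29 → turn -1·90°
n=4: pose=(-3,1,N); sL=5, sR=10; mL=15, mR=0; mL+mR=15 → advance +1; mR−mL=-15 → turn -1·90°

0 5 10 15 0 -3 1 N
1 200/17 8 336/17 132/17 -3 2 E
2 100/9 100/17 2600/153 1250/153 -2 2 S
3 200/41 200/29 14000/1189 1700/1189 -2 1 W
4 5 10 15 0 -3 1 N
final -3 2 E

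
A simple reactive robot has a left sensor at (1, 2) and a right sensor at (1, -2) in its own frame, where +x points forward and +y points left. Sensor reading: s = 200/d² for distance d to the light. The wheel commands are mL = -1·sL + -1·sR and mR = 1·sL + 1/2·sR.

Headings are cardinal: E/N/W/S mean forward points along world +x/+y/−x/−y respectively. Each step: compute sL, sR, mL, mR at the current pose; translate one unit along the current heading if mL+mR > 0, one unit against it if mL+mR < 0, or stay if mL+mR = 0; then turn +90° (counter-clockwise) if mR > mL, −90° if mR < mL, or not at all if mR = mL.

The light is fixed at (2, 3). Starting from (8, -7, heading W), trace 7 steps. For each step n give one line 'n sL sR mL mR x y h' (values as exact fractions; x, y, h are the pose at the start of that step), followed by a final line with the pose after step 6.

0 200/169 200/89 -51600/15041 34700/15041 8 -7 W
1 100/101 100/73 -17400/7373 12350/7373 9 -7 S
2 200/113 40/37 -11920/4181 9660/4181 9 -6 E
3 5/2 25/16 -65/16 105/32 8 -6 N
4 200/169 200/89 -51600/15041 34700/15041 8 -7 W
5 100/101 100/73 -17400/7373 12350/7373 9 -7 S
6 200/113 40/37 -11920/4181 9660/4181 9 -6 E
final 8 -6 N

n=0: pose=(8,-7,W); sL=200/169, sR=200/89; mL=-51600/15041, mR=34700/15041; mL+mR=-100/89 → advance -1; mR−mL=86300/15041 → turn +1·90°
n=1: pose=(9,-7,S); sL=100/101, sR=100/73; mL=-17400/7373, mR=12350/7373; mL+mR=-50/73 → advance -1; mR−mL=29750/7373 → turn +1·90°
n=2: pose=(9,-6,E); sL=200/113, sR=40/37; mL=-11920/4181, mR=9660/4181; mL+mR=-20/37 → advance -1; mR−mL=21580/4181 → turn +1·90°
n=3: pose=(8,-6,N); sL=5/2, sR=25/16; mL=-65/16, mR=105/32; mL+mR=-25/32 → advance -1; mR−mL=235/32 → turn +1·90°
n=4: pose=(8,-7,W); sL=200/169, sR=200/89; mL=-51600/15041, mR=34700/15041; mL+mR=-100/89 → advance -1; mR−mL=86300/15041 → turn +1·90°
n=5: pose=(9,-7,S); sL=100/101, sR=100/73; mL=-17400/7373, mR=12350/7373; mL+mR=-50/73 → advance -1; mR−mL=29750/7373 → turn +1·90°
n=6: pose=(9,-6,E); sL=200/113, sR=40/37; mL=-11920/4181, mR=9660/4181; mL+mR=-20/37 → advance -1; mR−mL=21580/4181 → turn +1·90°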